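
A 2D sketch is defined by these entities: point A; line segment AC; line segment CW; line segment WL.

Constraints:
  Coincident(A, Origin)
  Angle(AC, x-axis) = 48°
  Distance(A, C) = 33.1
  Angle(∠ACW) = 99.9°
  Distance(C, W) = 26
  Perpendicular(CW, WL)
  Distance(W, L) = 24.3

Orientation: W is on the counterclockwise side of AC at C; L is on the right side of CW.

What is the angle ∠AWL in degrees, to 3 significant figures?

136°

A is at the origin; AC runs at 48.0° with length 33.1, so C = 33.1·(cos 48.0°, sin 48.0°) = (22.1, 24.6). ∠ACW = 99.9°, so CW runs at 48.0° + (180° − 99.9°) = 128° from the x-axis; with |CW| = 26.0, W = C + 26.0·(cos 128°, sin 128°) = (6.11, 45.1). CW is perpendicular to WL; with |WL| = 24.3 on the right of CW, L = W + 24.3·(0.787, 0.617) = (25.2, 60.1). Then cos ∠AWL = WA·WL / (|WA||WL|), giving 136°.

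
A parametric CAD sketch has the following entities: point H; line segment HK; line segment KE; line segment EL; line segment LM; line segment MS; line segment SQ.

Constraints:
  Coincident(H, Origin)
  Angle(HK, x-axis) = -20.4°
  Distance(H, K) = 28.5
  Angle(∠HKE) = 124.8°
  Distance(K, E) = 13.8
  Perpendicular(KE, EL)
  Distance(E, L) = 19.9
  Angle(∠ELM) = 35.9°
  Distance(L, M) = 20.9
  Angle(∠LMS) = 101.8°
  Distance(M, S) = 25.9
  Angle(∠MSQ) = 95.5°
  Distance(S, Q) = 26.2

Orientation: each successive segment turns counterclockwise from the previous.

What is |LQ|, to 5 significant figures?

33.165

H is at the origin; HK runs at -20.4° with length 28.5, so K = (26.713, -9.9343). ∠HKE = 124.8° gives KE at 34.800° from the x-axis; with |KE| = 13.8, E = (38.044, -2.0585). KE ⟂ EL, so EL runs at 124.80°; with |EL| = 19.9, L = (26.687, 14.282). ∠ELM = 35.9° gives LM at -91.100° from the x-axis; with |LM| = 20.9, M = (26.286, -6.6137). ∠LMS = 101.8° gives MS at -12.900° from the x-axis; with |MS| = 25.9, S = (51.532, -12.396). ∠MSQ = 95.5° gives SQ at 71.600° from the x-axis; with |SQ| = 26.2, Q = (59.802, 12.465). Then |LQ| = |Q − L| = 33.165.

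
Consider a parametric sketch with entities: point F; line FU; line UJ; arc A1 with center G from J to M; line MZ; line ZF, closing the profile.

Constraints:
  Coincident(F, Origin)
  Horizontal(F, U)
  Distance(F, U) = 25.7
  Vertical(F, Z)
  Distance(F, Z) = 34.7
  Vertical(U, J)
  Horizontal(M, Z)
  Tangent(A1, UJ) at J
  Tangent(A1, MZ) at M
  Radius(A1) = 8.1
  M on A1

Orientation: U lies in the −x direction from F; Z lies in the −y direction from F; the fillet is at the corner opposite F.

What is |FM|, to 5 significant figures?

38.908

F is at the origin; F and U share the same y with |FU| = 25.7 and U on the −x side, so U = (-25.700, 0.0000). F and Z share the same x with |FZ| = 34.7 and Z on the −y side, so Z = (0.0000, -34.700). The virtual corner opposite F is at (-25.700, -34.700). Since A1 is tangent to UJ there, GJ ⟂ UJ and A1 meets MZ tangentially, so GM is at right angles to MZ, with radius 8.1, so the center G sits 8.1 in from both sides at G = (-17.600, -26.600). That places the tangent points at J = (-25.700, -26.600) on UJ and M = (-17.600, -34.700) on MZ. Then |FM| = |M − F| = 38.908.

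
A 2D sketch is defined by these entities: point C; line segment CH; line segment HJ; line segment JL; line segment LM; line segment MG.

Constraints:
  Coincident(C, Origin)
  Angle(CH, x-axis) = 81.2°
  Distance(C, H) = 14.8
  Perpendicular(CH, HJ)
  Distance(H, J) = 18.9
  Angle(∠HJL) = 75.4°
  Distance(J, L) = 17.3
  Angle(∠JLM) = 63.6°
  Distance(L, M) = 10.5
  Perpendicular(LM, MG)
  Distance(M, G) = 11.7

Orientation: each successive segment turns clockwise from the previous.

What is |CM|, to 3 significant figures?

8.26

C is at the origin; CH runs at 81.2° with length 14.8, so H = (2.26, 14.6). CH is perpendicular to HJ, so HJ runs at -8.80°; with |HJ| = 18.9, J = (20.9, 11.7). ∠HJL = 75.4° gives JL at -113° from the x-axis; with |JL| = 17.3, L = (14.1, -4.14). ∠JLM = 63.6° gives LM at 130° from the x-axis; with |LM| = 10.5, M = (7.29, 3.88). Then |CM| = |M − C| = 8.26.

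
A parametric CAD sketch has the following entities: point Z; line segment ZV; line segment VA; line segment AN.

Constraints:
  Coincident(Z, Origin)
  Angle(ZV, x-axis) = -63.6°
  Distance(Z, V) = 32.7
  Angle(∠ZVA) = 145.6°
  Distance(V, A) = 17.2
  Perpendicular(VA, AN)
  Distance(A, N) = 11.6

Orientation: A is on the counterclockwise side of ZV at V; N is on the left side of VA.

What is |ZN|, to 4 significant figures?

44.71

Z is at the origin; ZV runs at -63.6° with length 32.7, so V = 32.7·(cos -63.6°, sin -63.6°) = (14.54, -29.29). ∠ZVA = 145.6°, so VA runs at -63.6° + (180° − 145.6°) = -29.20° from the x-axis; with |VA| = 17.2, A = V + 17.2·(cos -29.20°, sin -29.20°) = (29.55, -37.68). VA ⟂ AN; with |AN| = 11.6 on the left of VA, N = A + 11.6·(0.4879, 0.8729) = (35.21, -27.56). Then |ZN| = |N − Z| = 44.71.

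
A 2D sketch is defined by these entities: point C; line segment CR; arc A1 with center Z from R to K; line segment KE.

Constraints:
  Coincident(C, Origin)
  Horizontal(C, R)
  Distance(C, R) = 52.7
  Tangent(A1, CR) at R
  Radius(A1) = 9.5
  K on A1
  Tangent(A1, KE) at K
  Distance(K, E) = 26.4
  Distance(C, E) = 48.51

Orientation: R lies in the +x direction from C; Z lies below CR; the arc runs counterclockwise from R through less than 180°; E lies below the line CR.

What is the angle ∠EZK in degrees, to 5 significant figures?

70.209°

Checks: |ZK| = 9.500 ✓; ∠(ZK, KE) = 90.00° ✓; |KE| = 26.40 ✓; |CE| = 48.51 ✓.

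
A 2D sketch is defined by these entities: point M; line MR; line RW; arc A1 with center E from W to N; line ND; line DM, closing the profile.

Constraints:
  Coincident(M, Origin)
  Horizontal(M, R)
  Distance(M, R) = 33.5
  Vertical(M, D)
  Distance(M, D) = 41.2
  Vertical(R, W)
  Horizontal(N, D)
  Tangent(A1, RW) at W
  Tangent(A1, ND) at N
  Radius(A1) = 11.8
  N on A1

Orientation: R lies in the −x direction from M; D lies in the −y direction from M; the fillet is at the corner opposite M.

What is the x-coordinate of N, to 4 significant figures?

-21.70

The virtual corner opposite M is at (-33.50, -41.20). Since A1 is tangent to RW there, EW ⟂ RW and the tangent condition forces EN to be normal to ND, with radius 11.8, so the center E sits 11.8 in from both sides at E = (-21.70, -29.40). That places the tangent points at W = (-33.50, -29.40) on RW and N = (-21.70, -41.20) on ND. So N.x = -21.70.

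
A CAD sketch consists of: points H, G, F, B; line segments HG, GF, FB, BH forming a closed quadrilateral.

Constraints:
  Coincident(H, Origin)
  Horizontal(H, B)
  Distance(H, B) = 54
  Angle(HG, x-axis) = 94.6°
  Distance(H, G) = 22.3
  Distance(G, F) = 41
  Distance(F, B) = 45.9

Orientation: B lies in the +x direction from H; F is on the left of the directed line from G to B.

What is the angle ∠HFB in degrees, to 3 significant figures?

64.9°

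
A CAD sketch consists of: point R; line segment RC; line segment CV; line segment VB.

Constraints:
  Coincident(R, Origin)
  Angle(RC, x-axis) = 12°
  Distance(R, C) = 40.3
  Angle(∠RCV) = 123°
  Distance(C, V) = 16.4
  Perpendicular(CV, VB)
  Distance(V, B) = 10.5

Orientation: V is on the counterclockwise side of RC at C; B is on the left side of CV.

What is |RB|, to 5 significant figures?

44.872

∠RCV = 123.0°, so CV runs at 12.0° + (180° − 123.0°) = 69.000° from the x-axis; with |CV| = 16.4, V = C + 16.4·(cos 69.000°, sin 69.000°) = (45.297, 23.690). CV is perpendicular to VB; with |VB| = 10.5 on the left of CV, B = V + 10.5·(-0.93358, 0.35837) = (35.494, 27.452). Then |RB| = |B − R| = 44.872.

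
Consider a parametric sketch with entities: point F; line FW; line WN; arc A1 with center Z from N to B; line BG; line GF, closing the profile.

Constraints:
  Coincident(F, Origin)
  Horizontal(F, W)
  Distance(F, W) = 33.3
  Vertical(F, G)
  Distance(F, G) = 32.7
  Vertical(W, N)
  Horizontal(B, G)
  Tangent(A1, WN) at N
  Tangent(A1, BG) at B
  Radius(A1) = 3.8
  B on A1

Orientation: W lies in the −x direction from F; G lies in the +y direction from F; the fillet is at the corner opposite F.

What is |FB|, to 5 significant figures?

44.040

F is at the origin; F and W share the same y with |FW| = 33.3 and W on the −x side, so W = (-33.300, 0.0000). FG is vertical with |FG| = 32.7 and G on the +y side, so G = (0.0000, 32.700). The virtual corner opposite F is at (-33.300, 32.700). The tangent condition forces ZN to be normal to WN and tangency of A1 to BG means the radius ZB is perpendicular to BG, with radius 3.8, so the center Z sits 3.8 in from both sides at Z = (-29.500, 28.900). That places the tangent points at N = (-33.300, 28.900) on WN and B = (-29.500, 32.700) on BG. Then |FB| = |B − F| = 44.040.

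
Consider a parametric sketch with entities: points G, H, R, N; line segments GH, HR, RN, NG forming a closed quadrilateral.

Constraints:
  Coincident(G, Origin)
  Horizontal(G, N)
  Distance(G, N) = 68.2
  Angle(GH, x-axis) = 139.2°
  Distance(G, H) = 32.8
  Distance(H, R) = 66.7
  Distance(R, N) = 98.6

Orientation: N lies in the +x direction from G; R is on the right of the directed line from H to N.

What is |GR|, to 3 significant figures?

49.1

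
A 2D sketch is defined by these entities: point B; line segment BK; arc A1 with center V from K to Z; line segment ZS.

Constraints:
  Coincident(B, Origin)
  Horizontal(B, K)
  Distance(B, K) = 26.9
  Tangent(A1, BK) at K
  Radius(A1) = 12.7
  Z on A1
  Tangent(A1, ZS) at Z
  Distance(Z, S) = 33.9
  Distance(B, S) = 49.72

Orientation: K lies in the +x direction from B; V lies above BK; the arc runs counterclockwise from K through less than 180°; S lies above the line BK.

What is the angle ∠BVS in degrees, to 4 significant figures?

97.38°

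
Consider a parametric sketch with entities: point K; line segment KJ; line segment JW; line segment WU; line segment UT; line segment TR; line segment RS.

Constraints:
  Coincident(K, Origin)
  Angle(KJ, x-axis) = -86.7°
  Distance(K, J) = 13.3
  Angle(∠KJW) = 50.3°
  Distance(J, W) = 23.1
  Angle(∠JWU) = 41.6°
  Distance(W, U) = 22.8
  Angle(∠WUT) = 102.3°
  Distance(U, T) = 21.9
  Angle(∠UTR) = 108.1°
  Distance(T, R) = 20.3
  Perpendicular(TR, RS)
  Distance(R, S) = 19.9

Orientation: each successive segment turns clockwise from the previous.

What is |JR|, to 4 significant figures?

17.90

∠WUT = 102.3° gives UT at -72.50° from the x-axis; with |UT| = 21.9, T = (11.46, -18.39). ∠UTR = 108.1° gives TR at -144.4° from the x-axis; with |TR| = 20.3, R = (-5.042, -30.21). Then |JR| = |R − J| = 17.90.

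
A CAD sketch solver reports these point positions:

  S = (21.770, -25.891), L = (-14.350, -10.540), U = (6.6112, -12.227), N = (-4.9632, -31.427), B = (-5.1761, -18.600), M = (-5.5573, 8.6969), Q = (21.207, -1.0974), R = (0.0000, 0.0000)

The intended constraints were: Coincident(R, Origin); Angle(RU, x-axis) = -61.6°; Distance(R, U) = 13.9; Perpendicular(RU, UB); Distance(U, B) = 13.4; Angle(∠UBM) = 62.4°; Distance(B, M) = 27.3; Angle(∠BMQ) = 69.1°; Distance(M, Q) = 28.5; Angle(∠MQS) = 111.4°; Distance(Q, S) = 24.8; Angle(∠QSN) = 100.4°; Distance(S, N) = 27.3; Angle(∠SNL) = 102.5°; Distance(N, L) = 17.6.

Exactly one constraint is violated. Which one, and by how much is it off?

Distance(N, L) = 17.6 — off by 5.30.

R = (0.00, 0.00) ✓; RU at -61.60° ✓; |RU| = 13.90 ✓; ∠(RU, UB) = 90.00° ✓; |UB| = 13.40 ✓; ∠UBM = 62.40° ✓; |BM| = 27.30 ✓; ∠BMQ = 69.10° ✓; |MQ| = 28.50 ✓; ∠MQS = 111.4° ✓; |QS| = 24.80 ✓; ∠QSN = 100.4° ✓; |SN| = 27.30 ✓; ∠SNL = 102.5° ✓; |NL| = 22.90 ✗.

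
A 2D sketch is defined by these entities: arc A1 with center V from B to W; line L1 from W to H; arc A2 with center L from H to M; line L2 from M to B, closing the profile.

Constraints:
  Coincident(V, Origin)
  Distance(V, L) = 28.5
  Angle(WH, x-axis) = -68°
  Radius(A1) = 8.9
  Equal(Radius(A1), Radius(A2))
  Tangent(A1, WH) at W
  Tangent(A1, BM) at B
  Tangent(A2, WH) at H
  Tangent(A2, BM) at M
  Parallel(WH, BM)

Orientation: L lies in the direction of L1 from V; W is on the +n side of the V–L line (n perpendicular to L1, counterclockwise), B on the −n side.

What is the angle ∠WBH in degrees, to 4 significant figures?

58.01°

The slot axis is L1's direction at -68.0°, so u = (cos -68.0°, sin -68.0°) = (0.3746, -0.9272) and n = (−sin -68.0°, cos -68.0°) = (0.9272, 0.3746). V is at the origin and L lies 28.5 along u from V, so L = 28.5·u = (10.68, -26.42). Tangency of A1 to both parallel lines with radius 8.9 puts W and B at V ± 8.9·n: W = (8.252, 3.334), B = (-8.252, -3.334). Equal radii place H and M the same way about L: H = L + 8.9·n = (18.93, -23.09), M = L − 8.9·n = (2.424, -29.76). Then cos ∠WBH = BW·BH / (|BW||BH|), giving 58.01°.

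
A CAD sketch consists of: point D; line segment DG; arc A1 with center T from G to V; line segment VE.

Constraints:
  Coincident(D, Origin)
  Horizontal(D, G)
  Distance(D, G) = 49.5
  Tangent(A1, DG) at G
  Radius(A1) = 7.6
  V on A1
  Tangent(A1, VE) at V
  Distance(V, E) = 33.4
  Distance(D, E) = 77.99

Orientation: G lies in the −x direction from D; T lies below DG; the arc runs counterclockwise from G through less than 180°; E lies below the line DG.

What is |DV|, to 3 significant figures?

56.7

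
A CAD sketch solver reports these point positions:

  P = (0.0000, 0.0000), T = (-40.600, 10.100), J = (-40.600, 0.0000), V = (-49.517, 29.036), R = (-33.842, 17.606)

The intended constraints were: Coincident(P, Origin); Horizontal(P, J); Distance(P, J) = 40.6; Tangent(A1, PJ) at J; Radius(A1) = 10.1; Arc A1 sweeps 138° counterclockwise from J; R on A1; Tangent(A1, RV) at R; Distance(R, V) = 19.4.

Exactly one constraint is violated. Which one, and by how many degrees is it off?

Tangent(A1, RV) at R — off by 5.90°.

P = (0.00, 0.00) ✓; P.y = 0.00, J.y = 0.00 ✓; |PJ| = 40.60 ✓; ∠(TJ, JP) = 90.00° ✓; |TJ| = 10.10 ✓; bearing(T→R) − bearing(T→J) = 138.0° ✓; |TR| = 10.10 ✓; ∠(TR, RV) = 84.10° ✗; |RV| = 19.40 ✓.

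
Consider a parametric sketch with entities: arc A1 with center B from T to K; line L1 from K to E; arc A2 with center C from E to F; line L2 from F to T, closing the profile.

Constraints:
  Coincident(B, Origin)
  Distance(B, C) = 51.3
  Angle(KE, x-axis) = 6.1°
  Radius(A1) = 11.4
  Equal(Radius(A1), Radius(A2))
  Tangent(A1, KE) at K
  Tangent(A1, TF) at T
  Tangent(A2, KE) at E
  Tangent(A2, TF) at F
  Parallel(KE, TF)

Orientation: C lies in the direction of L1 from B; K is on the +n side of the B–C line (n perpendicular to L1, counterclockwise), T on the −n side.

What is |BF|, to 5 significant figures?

52.551

The slot axis is L1's direction at 6.1°, so u = (cos 6.1°, sin 6.1°) = (0.99434, 0.10626) and n = (−sin 6.1°, cos 6.1°) = (-0.10626, 0.99434). B is at the origin and C lies 51.3 along u from B, so C = 51.3·u = (51.010, 5.4513). Tangency of A1 to both parallel lines with radius 11.4 puts K and T at B ± 11.4·n: K = (-1.2114, 11.335), T = (1.2114, -11.335). Equal radii place E and F the same way about C: E = C + 11.4·n = (49.798, 16.787), F = C − 11.4·n = (52.221, -5.8841). Then |BF| = |F − B| = 52.551.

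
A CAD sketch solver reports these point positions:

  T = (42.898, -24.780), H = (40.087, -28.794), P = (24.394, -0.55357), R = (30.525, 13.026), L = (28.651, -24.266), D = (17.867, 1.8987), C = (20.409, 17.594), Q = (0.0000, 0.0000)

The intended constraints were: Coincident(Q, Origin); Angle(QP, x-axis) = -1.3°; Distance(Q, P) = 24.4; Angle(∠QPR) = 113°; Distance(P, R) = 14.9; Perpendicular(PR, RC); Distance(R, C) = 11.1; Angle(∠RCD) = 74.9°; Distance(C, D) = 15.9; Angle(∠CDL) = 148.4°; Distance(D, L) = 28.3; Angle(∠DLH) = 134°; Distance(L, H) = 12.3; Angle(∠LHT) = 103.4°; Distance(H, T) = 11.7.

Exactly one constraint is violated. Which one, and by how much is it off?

Distance(H, T) = 11.7 — off by 6.80.

Q = (0.00, 0.00) ✓; QP at -1.300° ✓; |QP| = 24.40 ✓; ∠QPR = 113.0° ✓; |PR| = 14.90 ✓; ∠(PR, RC) = 90.00° ✓; |RC| = 11.10 ✓; ∠RCD = 74.90° ✓; |CD| = 15.90 ✓; ∠CDL = 148.4° ✓; |DL| = 28.30 ✓; ∠DLH = 134.0° ✓; |LH| = 12.30 ✓; ∠LHT = 103.4° ✓; |HT| = 4.900 ✗.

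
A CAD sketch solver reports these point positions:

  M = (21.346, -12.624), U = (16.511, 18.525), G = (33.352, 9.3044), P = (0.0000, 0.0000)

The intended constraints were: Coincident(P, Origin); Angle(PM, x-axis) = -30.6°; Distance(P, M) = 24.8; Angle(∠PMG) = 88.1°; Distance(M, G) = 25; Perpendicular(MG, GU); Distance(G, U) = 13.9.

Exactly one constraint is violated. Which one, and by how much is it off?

Distance(G, U) = 13.9 — off by 5.30.

P = (0.00, 0.00) ✓; PM at -30.60° ✓; |PM| = 24.80 ✓; ∠PMG = 88.10° ✓; |MG| = 25.00 ✓; ∠(MG, GU) = 90.00° ✓; |GU| = 19.20 ✗.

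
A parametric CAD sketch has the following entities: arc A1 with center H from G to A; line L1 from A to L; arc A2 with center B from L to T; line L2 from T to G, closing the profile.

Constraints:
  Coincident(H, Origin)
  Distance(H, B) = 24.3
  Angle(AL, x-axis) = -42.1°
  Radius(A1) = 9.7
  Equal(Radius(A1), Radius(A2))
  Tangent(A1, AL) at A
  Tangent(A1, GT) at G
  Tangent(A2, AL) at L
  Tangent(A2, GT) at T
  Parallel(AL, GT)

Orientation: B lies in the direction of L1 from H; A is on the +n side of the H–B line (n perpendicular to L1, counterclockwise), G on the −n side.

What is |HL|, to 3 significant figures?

26.2

The slot axis is L1's direction at -42.1°, so u = (cos -42.1°, sin -42.1°) = (0.742, -0.670) and n = (−sin -42.1°, cos -42.1°) = (0.670, 0.742). H is at the origin and B lies 24.3 along u from H, so B = 24.3·u = (18.0, -16.3). Tangency of A1 to both parallel lines with radius 9.7 puts A and G at H ± 9.7·n: A = (6.50, 7.20), G = (-6.50, -7.20). Equal radii place L and T the same way about B: L = B + 9.7·n = (24.5, -9.09), T = B − 9.7·n = (11.5, -23.5). Then |HL| = |L − H| = 26.2.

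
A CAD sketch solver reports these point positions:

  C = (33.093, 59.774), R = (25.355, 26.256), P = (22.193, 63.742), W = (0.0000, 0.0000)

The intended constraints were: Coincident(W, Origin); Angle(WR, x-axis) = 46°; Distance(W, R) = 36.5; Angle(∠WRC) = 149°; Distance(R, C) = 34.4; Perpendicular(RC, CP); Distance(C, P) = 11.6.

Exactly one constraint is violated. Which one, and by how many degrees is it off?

Perpendicular(RC, CP) — off by 7.00°.

W = (0.00, 0.00) ✓; WR at 46.00° ✓; |WR| = 36.50 ✓; ∠WRC = 149.0° ✓; |RC| = 34.40 ✓; ∠(RC, CP) = 83.00° ✗; |CP| = 11.60 ✓.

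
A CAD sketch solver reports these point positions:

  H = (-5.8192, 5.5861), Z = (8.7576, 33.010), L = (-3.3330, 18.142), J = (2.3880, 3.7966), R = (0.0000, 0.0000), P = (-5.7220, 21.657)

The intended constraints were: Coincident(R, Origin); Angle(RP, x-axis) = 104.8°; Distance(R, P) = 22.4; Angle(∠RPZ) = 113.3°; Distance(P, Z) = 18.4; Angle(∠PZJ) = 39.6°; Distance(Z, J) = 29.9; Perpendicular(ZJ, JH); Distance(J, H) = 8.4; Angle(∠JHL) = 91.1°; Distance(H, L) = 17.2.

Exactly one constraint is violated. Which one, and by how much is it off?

Distance(H, L) = 17.2 — off by 4.40.

R = (0.00, 0.00) ✓; RP at 104.8° ✓; |RP| = 22.40 ✓; ∠RPZ = 113.3° ✓; |PZ| = 18.40 ✓; ∠PZJ = 39.60° ✓; |ZJ| = 29.90 ✓; ∠(ZJ, JH) = 90.00° ✓; |JH| = 8.400 ✓; ∠JHL = 91.10° ✓; |HL| = 12.80 ✗.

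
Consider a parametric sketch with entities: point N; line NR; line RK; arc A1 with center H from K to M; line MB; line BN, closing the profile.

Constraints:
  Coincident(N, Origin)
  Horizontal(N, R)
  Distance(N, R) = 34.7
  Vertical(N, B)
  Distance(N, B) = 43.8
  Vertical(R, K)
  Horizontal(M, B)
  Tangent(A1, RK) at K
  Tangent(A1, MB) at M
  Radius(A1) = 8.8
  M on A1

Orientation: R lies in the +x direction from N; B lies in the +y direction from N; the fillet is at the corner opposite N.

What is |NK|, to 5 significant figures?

49.286

N is at the origin; NR is horizontal with |NR| = 34.7 and R on the +x side, so R = (34.700, 0.0000). N and B share the same x with |NB| = 43.8 and B on the +y side, so B = (0.0000, 43.800). The virtual corner opposite N is at (34.700, 43.800). Since A1 is tangent to RK there, HK ⟂ RK and the tangent condition forces HM to be normal to MB, with radius 8.8, so the center H sits 8.8 in from both sides at H = (25.900, 35.000). That places the tangent points at K = (34.700, 35.000) on RK and M = (25.900, 43.800) on MB. Then |NK| = |K − N| = 49.286.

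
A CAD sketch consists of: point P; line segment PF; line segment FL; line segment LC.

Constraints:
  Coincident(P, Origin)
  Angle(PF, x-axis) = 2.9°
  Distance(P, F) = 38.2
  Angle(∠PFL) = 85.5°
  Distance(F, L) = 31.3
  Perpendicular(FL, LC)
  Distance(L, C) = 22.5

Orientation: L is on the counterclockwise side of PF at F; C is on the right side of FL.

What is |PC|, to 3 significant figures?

66.9

∠PFL = 85.5°, so FL runs at 2.9° + (180° − 85.5°) = 97.4° from the x-axis; with |FL| = 31.3, L = F + 31.3·(cos 97.4°, sin 97.4°) = (34.1, 33.0). The perpendicularity gives LC at right angles to FL; with |LC| = 22.5 on the right of FL, C = L + 22.5·(0.992, 0.129) = (56.4, 35.9). Then |PC| = |C − P| = 66.9.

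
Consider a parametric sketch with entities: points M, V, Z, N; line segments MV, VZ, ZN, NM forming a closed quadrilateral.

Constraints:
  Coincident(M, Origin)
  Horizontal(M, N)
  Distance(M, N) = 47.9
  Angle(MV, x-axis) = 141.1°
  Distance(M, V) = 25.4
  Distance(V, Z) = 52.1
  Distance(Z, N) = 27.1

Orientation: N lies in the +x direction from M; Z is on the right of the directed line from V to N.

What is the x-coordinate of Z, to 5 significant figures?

23.866

M is at the origin; MN is horizontal with |MN| = 47.9 and N in +x, so N = (47.9, 0). MV runs at 141.1° with |MV| = 25.4, so V = (-19.767, 15.950). Z is determined by |VZ| = 52.1 and |ZN| = 27.1 together: it lies at the intersection of circle(V, 52.1) and circle(N, 27.1). With |VN| = 69.522, the foot of the radical line on VN is 49.001 from V and the perpendicular offset is √(52.1² − 49.001²) = 17.700. Taking the right-of-VN solution: Z = (23.866, -12.520).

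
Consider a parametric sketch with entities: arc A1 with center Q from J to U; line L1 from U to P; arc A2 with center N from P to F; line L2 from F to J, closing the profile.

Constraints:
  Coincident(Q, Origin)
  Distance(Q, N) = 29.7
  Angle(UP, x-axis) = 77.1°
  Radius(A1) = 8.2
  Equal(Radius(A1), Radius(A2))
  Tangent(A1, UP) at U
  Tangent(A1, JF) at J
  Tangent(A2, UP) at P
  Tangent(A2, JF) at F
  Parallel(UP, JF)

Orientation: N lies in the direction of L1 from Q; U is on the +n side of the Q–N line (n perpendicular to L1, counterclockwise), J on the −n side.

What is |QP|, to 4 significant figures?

30.81

The slot axis is L1's direction at 77.1°, so u = (cos 77.1°, sin 77.1°) = (0.2233, 0.9748) and n = (−sin 77.1°, cos 77.1°) = (-0.9748, 0.2233). Q is at the origin and N lies 29.7 along u from Q, so N = 29.7·u = (6.631, 28.95). Tangency of A1 to both parallel lines with radius 8.2 puts U and J at Q ± 8.2·n: U = (-7.993, 1.831), J = (7.993, -1.831). Equal radii place P and F the same way about N: P = N + 8.2·n = (-1.363, 30.78), F = N − 8.2·n = (14.62, 27.12). Then |QP| = |P − Q| = 30.81.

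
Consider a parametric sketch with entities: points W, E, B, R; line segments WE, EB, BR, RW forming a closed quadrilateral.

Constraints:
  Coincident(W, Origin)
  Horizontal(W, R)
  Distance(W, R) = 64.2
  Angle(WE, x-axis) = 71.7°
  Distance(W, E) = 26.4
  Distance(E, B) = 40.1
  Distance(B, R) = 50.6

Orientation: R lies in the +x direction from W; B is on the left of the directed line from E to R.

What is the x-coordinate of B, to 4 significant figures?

42.63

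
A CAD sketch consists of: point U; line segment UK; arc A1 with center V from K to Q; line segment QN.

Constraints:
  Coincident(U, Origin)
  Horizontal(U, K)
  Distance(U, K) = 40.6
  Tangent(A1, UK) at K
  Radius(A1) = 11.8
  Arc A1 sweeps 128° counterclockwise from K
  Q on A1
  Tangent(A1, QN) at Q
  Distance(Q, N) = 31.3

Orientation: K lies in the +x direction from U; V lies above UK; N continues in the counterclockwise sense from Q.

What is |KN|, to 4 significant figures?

44.85

On A1, K sits at bearing -90° from V; a 128° counterclockwise sweep puts Q at bearing 38°, so Q = V + 11.8·(cos 38°, sin 38°) = (49.90, 19.06). Tangency of A1 to QN means the radius VQ is perpendicular to QN, so QN runs along (−sin 38°, cos 38°); with |QN| = 31.3, N = (30.63, 43.73). Then |KN| = |N − K| = 44.85.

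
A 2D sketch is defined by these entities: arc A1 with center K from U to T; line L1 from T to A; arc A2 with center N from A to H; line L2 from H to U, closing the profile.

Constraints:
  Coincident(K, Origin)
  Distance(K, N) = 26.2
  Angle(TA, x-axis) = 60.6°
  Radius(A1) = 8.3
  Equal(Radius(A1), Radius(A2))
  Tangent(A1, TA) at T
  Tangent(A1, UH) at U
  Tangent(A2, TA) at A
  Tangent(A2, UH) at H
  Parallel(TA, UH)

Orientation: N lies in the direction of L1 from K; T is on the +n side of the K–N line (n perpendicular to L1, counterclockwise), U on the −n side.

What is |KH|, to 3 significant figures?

27.5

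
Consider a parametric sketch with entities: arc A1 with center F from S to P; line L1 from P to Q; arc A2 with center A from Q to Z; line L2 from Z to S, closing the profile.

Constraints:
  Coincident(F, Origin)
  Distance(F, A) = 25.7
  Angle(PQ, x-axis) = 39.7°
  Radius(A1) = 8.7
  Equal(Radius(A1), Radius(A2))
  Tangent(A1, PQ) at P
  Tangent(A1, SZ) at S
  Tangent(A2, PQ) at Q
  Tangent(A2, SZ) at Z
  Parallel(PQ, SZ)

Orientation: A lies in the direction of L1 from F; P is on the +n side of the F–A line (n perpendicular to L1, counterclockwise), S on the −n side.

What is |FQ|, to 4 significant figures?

27.13

The slot axis is L1's direction at 39.7°, so u = (cos 39.7°, sin 39.7°) = (0.7694, 0.6388) and n = (−sin 39.7°, cos 39.7°) = (-0.6388, 0.7694). F is at the origin and A lies 25.7 along u from F, so A = 25.7·u = (19.77, 16.42). Tangency of A1 to both parallel lines with radius 8.7 puts P and S at F ± 8.7·n: P = (-5.557, 6.694), S = (5.557, -6.694). Equal radii place Q and Z the same way about A: Q = A + 8.7·n = (14.22, 23.11), Z = A − 8.7·n = (25.33, 9.723). Then |FQ| = |Q − F| = 27.13.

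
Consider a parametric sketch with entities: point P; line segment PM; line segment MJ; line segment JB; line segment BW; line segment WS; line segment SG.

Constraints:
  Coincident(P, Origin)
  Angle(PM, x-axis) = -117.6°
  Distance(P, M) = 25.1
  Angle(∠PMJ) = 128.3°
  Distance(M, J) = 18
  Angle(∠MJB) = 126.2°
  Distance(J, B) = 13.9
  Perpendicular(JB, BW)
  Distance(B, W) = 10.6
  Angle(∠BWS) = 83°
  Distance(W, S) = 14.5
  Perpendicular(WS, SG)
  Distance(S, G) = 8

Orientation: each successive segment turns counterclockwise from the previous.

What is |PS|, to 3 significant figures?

30.1

P is at the origin; PM runs at -117.6° with length 25.1, so M = (-11.6, -22.2). ∠PMJ = 128.3° gives MJ at -65.9° from the x-axis; with |MJ| = 18.0, J = (-4.28, -38.7). ∠MJB = 126.2° gives JB at -12.1° from the x-axis; with |JB| = 13.9, B = (9.31, -41.6). JB is perpendicular to BW, so BW runs at 77.9°; with |BW| = 10.6, W = (11.5, -31.2). ∠BWS = 83.0° gives WS at 175° from the x-axis; with |WS| = 14.5, S = (-2.91, -29.9). Then |PS| = |S − P| = 30.1.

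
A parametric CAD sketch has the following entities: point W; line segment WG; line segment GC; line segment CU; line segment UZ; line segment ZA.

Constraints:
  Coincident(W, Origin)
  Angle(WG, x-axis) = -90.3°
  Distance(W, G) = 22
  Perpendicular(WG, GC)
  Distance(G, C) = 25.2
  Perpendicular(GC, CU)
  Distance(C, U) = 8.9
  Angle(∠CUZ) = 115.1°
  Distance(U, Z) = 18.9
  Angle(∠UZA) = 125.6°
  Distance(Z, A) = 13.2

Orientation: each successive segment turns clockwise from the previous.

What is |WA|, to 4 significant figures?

12.04

W is at the origin; WG runs at -90.3° with length 22.0, so G = (-0.1152, -22.00). WG is perpendicular to GC, so GC runs at 179.7°; with |GC| = 25.2, C = (-25.31, -21.87). The perpendicularity gives CU at right angles to GC, so CU runs at 89.70°; with |CU| = 8.9, U = (-25.27, -12.97). ∠CUZ = 115.1° gives UZ at 24.80° from the x-axis; with |UZ| = 18.9, Z = (-8.111, -5.040). ∠UZA = 125.6° gives ZA at -29.60° from the x-axis; with |ZA| = 13.2, A = (3.366, -11.56). Then |WA| = |A − W| = 12.04.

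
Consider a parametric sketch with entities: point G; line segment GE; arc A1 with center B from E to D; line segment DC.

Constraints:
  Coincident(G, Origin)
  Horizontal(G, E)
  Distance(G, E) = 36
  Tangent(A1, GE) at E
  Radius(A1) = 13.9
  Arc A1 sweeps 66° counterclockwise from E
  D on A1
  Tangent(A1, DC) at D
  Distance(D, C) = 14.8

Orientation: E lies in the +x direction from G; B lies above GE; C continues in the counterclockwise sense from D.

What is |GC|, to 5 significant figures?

58.888

G is at the origin; G and E share the same y with |GE| = 36.0 and E on the +x side, so E = (36.000, 0.0000). A1 meets GE tangentially, so BE is at right angles to GE, so B = E + (0, 13.9) = (36.000, 13.900). On A1, E sits at bearing -90° from B; a 66° counterclockwise sweep puts D at bearing -24°, so D = B + 13.9·(cos -24°, sin -24°) = (48.698, 8.2464). Since A1 is tangent to DC there, BD ⟂ DC, so DC runs along (−sin -24°, cos -24°); with |DC| = 14.8, C = (54.718, 21.767). Then |GC| = |C − G| = 58.888.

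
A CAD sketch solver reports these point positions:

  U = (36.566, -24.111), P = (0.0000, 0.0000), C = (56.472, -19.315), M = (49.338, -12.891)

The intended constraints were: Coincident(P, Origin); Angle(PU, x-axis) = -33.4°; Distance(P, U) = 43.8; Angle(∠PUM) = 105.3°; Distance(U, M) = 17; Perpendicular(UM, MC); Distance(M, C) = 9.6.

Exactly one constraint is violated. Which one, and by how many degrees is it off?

Perpendicular(UM, MC) — off by 6.70°.

P = (0.00, 0.00) ✓; PU at -33.40° ✓; |PU| = 43.80 ✓; ∠PUM = 105.3° ✓; |UM| = 17.00 ✓; ∠(UM, MC) = 83.30° ✗; |MC| = 9.600 ✓.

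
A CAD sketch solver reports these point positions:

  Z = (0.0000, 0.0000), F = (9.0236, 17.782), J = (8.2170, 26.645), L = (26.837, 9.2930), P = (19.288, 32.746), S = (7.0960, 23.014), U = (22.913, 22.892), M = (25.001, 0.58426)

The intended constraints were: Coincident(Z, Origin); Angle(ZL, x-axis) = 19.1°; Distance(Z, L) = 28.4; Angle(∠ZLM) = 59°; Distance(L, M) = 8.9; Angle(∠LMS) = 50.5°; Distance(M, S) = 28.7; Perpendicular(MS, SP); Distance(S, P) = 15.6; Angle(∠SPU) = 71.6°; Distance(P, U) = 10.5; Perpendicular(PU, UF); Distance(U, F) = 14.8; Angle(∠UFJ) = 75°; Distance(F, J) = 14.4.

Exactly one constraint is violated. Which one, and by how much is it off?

Distance(F, J) = 14.4 — off by 5.50.

Z = (0.00, 0.00) ✓; ZL at 19.10° ✓; |ZL| = 28.40 ✓; ∠ZLM = 59.00° ✓; |LM| = 8.900 ✓; ∠LMS = 50.50° ✓; |MS| = 28.70 ✓; ∠(MS, SP) = 90.00° ✓; |SP| = 15.60 ✓; ∠SPU = 71.60° ✓; |PU| = 10.50 ✓; ∠(PU, UF) = 90.00° ✓; |UF| = 14.80 ✓; ∠UFJ = 75.00° ✓; |FJ| = 8.900 ✗.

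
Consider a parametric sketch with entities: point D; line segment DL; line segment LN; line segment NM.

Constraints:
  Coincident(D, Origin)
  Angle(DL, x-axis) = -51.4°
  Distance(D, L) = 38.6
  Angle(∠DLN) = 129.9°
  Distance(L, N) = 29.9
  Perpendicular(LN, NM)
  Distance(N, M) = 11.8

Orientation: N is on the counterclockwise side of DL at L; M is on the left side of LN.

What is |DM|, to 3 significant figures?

57.5

D is at the origin; DL runs at -51.4° with length 38.6, so L = 38.6·(cos -51.4°, sin -51.4°) = (24.1, -30.2). ∠DLN = 129.9°, so LN runs at -51.4° + (180° − 129.9°) = -1.30° from the x-axis; with |LN| = 29.9, N = L + 29.9·(cos -1.30°, sin -1.30°) = (54.0, -30.8). The perpendicularity gives NM at right angles to LN; with |NM| = 11.8 on the left of LN, M = N + 11.8·(0.0227, 1.00) = (54.2, -19.0). Then |DM| = |M − D| = 57.5.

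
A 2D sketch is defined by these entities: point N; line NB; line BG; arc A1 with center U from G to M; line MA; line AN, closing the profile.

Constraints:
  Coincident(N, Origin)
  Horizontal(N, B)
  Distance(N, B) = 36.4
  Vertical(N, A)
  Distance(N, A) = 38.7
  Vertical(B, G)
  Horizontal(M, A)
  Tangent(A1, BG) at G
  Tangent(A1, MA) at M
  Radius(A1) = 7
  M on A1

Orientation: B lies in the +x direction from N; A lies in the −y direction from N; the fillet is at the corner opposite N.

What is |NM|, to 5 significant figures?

48.601

N is at the origin; N and B share the same y with |NB| = 36.4 and B on the +x side, so B = (36.400, 0.0000). N and A share the same x with |NA| = 38.7 and A on the −y side, so A = (0.0000, -38.700). The virtual corner opposite N is at (36.400, -38.700). The tangent condition forces UG to be normal to BG and the tangent condition forces UM to be normal to MA, with radius 7.0, so the center U sits 7.0 in from both sides at U = (29.400, -31.700). That places the tangent points at G = (36.400, -31.700) on BG and M = (29.400, -38.700) on MA. Then |NM| = |M − N| = 48.601.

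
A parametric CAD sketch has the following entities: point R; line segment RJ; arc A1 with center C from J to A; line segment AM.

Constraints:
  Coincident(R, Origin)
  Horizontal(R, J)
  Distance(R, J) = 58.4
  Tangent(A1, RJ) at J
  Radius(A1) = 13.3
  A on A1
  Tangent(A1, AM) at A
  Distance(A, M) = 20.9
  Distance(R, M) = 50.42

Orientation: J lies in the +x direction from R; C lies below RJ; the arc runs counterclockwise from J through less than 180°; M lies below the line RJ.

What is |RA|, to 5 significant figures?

46.601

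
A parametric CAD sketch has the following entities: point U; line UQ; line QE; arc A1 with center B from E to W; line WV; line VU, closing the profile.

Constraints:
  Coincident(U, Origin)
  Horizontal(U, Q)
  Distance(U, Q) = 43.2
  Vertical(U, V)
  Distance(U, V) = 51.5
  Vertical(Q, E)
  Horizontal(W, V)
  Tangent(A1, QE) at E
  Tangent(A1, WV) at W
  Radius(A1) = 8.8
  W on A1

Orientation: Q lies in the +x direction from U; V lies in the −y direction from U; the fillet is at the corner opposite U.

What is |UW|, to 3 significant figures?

61.9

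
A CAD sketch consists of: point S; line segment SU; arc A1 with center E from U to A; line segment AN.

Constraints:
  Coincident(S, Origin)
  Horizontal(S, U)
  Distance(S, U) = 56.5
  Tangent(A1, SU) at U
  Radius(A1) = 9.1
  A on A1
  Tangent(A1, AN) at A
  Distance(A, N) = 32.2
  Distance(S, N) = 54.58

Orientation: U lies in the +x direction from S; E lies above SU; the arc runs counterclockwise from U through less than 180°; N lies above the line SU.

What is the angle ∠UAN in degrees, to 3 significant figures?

112°

Checks: ∠(EU, US) = 90.00° ✓; |EU| = 9.100 ✓; |EA| = 9.100 ✓; ∠(EA, AN) = 90.00° ✓; |AN| = 32.20 ✓; |SN| = 54.58 ✓.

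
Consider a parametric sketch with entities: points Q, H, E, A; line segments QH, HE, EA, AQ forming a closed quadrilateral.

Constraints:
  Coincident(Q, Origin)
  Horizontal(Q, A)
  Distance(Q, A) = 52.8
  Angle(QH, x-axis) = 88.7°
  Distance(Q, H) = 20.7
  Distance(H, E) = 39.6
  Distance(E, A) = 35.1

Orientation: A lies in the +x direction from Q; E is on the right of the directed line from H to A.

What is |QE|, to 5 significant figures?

24.480

Checks: |HE| = 39.60 ✓; |EA| = 35.10 ✓.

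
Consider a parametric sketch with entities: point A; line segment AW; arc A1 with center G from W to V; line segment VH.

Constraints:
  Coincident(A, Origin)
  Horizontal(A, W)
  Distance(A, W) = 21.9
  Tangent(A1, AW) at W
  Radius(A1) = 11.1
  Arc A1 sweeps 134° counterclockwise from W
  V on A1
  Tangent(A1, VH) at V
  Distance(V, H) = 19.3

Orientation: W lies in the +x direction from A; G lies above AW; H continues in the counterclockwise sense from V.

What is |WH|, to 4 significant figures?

33.14

On A1, W sits at bearing -90° from G; a 134° counterclockwise sweep puts V at bearing 44°, so V = G + 11.1·(cos 44°, sin 44°) = (29.88, 18.81). A1 meets VH tangentially, so GV is at right angles to VH, so VH runs along (−sin 44°, cos 44°); with |VH| = 19.3, H = (16.48, 32.69). Then |WH| = |H − W| = 33.14.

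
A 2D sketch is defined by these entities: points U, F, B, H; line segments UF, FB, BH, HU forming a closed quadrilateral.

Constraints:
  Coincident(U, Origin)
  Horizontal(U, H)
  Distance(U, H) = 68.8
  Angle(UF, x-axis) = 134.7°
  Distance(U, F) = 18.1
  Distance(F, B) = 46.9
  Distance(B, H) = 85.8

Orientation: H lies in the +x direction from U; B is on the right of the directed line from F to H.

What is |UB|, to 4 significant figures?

35.40

Checks: |FB| = 46.90 ✓; |BH| = 85.80 ✓.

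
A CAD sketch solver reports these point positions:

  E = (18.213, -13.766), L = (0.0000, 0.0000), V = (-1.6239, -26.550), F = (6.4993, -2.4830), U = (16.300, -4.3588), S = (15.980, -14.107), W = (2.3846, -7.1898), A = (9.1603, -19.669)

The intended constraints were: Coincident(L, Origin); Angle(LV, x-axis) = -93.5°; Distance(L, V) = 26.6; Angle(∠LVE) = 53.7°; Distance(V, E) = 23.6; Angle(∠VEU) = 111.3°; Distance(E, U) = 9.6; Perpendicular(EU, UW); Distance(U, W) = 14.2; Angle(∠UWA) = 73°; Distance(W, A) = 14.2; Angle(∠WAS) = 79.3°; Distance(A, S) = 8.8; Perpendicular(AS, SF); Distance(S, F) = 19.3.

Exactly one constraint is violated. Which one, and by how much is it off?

Distance(S, F) = 19.3 — off by 4.30.

L = (0.00, 0.00) ✓; LV at -93.50° ✓; |LV| = 26.60 ✓; ∠LVE = 53.70° ✓; |VE| = 23.60 ✓; ∠VEU = 111.3° ✓; |EU| = 9.600 ✓; ∠(EU, UW) = 90.00° ✓; |UW| = 14.20 ✓; ∠UWA = 73.00° ✓; |WA| = 14.20 ✓; ∠WAS = 79.30° ✓; |AS| = 8.800 ✓; ∠(AS, SF) = 90.00° ✓; |SF| = 15.00 ✗.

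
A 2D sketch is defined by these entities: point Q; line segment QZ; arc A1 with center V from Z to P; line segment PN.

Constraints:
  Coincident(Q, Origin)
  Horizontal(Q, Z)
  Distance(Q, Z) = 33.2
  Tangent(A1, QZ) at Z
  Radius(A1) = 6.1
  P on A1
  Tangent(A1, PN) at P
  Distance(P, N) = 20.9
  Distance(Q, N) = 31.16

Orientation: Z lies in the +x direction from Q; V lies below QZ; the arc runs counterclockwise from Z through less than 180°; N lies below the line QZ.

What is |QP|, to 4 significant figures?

27.76

Q is at the origin; QZ is horizontal with |QZ| = 33.2 and Z on the +x side, so Z = (33.20, 0.000). The tangent condition forces VZ to be normal to QZ, so V = Z + (0, -6.1) = (33.20, -6.100). Since VP ⟂ PN (tangency), |VN| = √(6.1² + 20.9²) = 21.77 regardless of where P sits on A1. So N lies on both circle(Q, 31.16) and circle(V, 21.77); the below-QZ intersection is N = (20.30, -23.64). P is the foot of the tangent from N: P = (27.47, -4.008).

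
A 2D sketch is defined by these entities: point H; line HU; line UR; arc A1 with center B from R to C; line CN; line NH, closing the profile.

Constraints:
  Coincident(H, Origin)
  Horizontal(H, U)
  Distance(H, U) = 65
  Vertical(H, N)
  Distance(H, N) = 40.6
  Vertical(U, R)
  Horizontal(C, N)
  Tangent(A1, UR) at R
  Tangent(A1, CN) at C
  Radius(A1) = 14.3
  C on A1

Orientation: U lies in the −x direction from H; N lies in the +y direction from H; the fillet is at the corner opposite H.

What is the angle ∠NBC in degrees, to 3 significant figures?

74.2°

H is at the origin; H and U share the same y with |HU| = 65.0 and U on the −x side, so U = (-65.0, 0.00). H and N share the same x with |HN| = 40.6 and N on the +y side, so N = (0.00, 40.6). The virtual corner opposite H is at (-65.0, 40.6). The tangent condition forces BR to be normal to UR and since A1 is tangent to CN there, BC ⟂ CN, with radius 14.3, so the center B sits 14.3 in from both sides at B = (-50.7, 26.3). That places the tangent points at R = (-65.0, 26.3) on UR and C = (-50.7, 40.6) on CN. Then cos ∠NBC = BN·BC / (|BN||BC|), giving 74.2°.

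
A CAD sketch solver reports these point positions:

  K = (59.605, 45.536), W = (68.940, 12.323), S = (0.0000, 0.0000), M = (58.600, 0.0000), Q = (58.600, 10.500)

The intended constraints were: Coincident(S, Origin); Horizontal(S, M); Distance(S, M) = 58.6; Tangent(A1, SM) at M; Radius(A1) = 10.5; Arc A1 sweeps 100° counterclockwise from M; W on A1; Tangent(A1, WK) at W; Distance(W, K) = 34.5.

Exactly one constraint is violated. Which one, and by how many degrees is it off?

Tangent(A1, WK) at W — off by 5.70°.

S = (0.00, 0.00) ✓; S.y = 0.00, M.y = 0.00 ✓; |SM| = 58.60 ✓; ∠(QM, MS) = 90.00° ✓; |QM| = 10.50 ✓; bearing(Q→W) − bearing(Q→M) = 100.0° ✓; |QW| = 10.50 ✓; ∠(QW, WK) = 84.30° ✗; |WK| = 34.50 ✓.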